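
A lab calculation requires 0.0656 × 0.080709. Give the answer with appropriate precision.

0.0656 × 0.080709 = 0.0052945104
Multiplication/division keeps the fewest significant figures: 0.0656 → 3 s.f., 0.080709 → 5 s.f.; limit is 3.
Rounded to 3 significant figures: 5.29 × 10⁻³.

5.29 × 10⁻³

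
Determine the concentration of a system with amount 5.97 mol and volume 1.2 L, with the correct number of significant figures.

concentration = 5.97 mol ÷ 1.2 L = 4.975 mol/L.
5.97 has 3 significant figures; 1.2 has 2.
Division/multiplication keeps the fewest: 2 significant figures.
Rounded: 5.0 mol/L.

5.0 mol/L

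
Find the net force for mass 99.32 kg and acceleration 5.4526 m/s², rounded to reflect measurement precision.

net force = 99.32 kg × 5.4526 m/s² = 541.552232 N.
99.32 has 4 significant figures; 5.4526 has 5.
Division/multiplication keeps the fewest: 4 significant figures.
Rounded: 541.6 N.

541.6 N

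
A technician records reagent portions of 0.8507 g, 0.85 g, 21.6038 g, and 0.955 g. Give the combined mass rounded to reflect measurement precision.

24.26 g

0.8507 g + 0.85 g + 21.6038 g + 0.955 g = 24.2595 g.
Addition/subtraction keeps the fewest decimal places: 0.8507 → 4 decimal places, 0.85 → 2 decimal places, 21.6038 → 4 decimal places, 0.955 → 3 decimal places; limit is 2.
Rounded to 2 decimal places: 24.26 g.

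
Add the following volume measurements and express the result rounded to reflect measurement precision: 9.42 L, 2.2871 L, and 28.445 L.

40.15 L

9.42 L + 2.2871 L + 28.445 L = 40.1521 L.
Addition/subtraction keeps the fewest decimal places: 9.42 → 2 decimal places, 2.2871 → 4 decimal places, 28.445 → 3 decimal places; limit is 2.
Rounded to 2 decimal places: 40.15 L.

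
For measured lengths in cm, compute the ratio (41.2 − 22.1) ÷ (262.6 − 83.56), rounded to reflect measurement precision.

0.107

41.2 − 22.1 = 19.1, limited to 1 d.p. → 3 s.f.; 262.6 − 83.56 = 179.04, limited to 1 d.p. → 4 s.f.
Carrying full precision, 19.1 ÷ 179.04 = 0.106680071492…; keep min(3, 4) = 3 s.f.
Rounded to 3 significant figures: 0.107.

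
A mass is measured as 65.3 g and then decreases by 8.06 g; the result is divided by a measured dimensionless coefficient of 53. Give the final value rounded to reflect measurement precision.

65.3 g − 8.06 g = 57.24 g; the difference is limited to 1 decimal place (3 s.f.).
Carrying full precision, 57.24 ÷ 53 = 1.08 g; 53 has 2 s.f., so the result keeps min(3, 2) = 2 s.f.
Rounded to 2 significant figures: 1.1 g.

1.1 g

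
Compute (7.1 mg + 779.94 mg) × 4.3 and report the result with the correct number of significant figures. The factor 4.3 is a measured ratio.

3.4 × 10^3 mg

7.1 mg + 779.94 mg = 787.04 mg; the sum is limited to 1 decimal place (4 s.f.).
Carrying full precision, 787.04 × 4.3 = 3384.272 mg; 4.3 has 2 s.f., so the result keeps min(4, 2) = 2 s.f.
Rounded to 2 significant figures: 3.4 × 10^3 mg.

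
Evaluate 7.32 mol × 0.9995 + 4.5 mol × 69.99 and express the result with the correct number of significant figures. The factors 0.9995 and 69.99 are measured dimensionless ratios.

7.32 × 0.9995 = 7.31634 → 7.32 mol (3 s.f., last digit at the 10^-2 place).
4.5 × 69.99 = 314.955 → 3.1 × 10² mol (2 s.f., last digit at the 10^1 place).
Sum: 322.27134 mol; keep the coarser place, 10^1.
Result: 3.2 × 10² mol.

3.2 × 10² mol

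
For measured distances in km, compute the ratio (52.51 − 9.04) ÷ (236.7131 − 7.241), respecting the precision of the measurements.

0.1894

52.51 − 9.04 = 43.47, limited to 2 d.p. → 4 s.f.; 236.7131 − 7.241 = 229.4721, limited to 3 d.p. → 6 s.f.
Carrying full precision, 43.47 ÷ 229.4721 = 0.189434794034…; keep min(4, 6) = 4 s.f.
Rounded to 4 significant figures: 0.1894.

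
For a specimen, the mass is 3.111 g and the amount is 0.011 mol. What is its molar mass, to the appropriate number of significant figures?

2.8 × 10² g/mol

molar mass = 3.111 g ÷ 0.011 mol = 282.818181818… g/mol.
3.111 has 4 significant figures; 0.011 has 2.
Division/multiplication keeps the fewest: 2 significant figures.
Rounded: 2.8 × 10² g/mol.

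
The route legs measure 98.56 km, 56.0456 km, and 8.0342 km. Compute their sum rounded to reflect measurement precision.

98.56 km + 56.0456 km + 8.0342 km = 162.6398 km.
Addition/subtraction keeps the fewest decimal places: 98.56 → 2 decimal places, 56.0456 → 4 decimal places, 8.0342 → 4 decimal places; limit is 2.
Rounded to 2 decimal places: 1.6264 × 10^2 km.

1.6264 × 10^2 km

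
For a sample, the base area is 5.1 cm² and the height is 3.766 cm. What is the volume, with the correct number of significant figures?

volume = 5.1 cm² × 3.766 cm = 19.2066 cm³.
5.1 has 2 significant figures; 3.766 has 4.
Division/multiplication keeps the fewest: 2 significant figures.
Rounded: 19 cm³.

19 cm³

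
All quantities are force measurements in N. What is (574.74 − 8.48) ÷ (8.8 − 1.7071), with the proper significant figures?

574.74 − 8.48 = 566.26, limited to 2 d.p. → 5 s.f.; 8.8 − 1.7071 = 7.0929, limited to 1 d.p. → 2 s.f.
Carrying full precision, 566.26 ÷ 7.0929 = 79.8347643418…; keep min(5, 2) = 2 s.f.
Rounded to 2 significant figures: 80.

80.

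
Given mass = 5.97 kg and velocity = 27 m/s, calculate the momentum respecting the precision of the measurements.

momentum = 5.97 kg × 27 m/s = 161.19 kg·m/s.
5.97 has 3 significant figures; 27 has 2.
Division/multiplication keeps the fewest: 2 significant figures.
Rounded: 1.6 × 10^2 kg·m/s.

1.6 × 10^2 kg·m/s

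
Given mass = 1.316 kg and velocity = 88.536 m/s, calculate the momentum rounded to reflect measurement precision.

momentum = 1.316 kg × 88.536 m/s = 116.513376 kg·m/s.
1.316 has 4 significant figures; 88.536 has 5.
Division/multiplication keeps the fewest: 4 significant figures.
Rounded: 116.5 kg·m/s.

116.5 kg·m/s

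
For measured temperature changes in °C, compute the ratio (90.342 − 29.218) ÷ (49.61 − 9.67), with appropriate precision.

90.342 − 29.218 = 61.124, limited to 3 d.p. → 5 s.f.; 49.61 − 9.67 = 39.94, limited to 2 d.p. → 4 s.f.
Carrying full precision, 61.124 ÷ 39.94 = 1.53039559339…; keep min(5, 4) = 4 s.f.
Rounded to 4 significant figures: 1.530.

1.530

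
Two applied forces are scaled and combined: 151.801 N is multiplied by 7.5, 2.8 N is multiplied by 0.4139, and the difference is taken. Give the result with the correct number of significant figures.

151.801 × 7.5 = 1138.5075 → 1.1 × 10^3 N (2 s.f., last digit at the 10^2 place).
2.8 × 0.4139 = 1.15892 → 1.2 N (2 s.f., last digit at the 10^-1 place).
Difference: 1137.34858 N; keep the coarser place, 10^2.
Result: 1.1 × 10^3 N.

1.1 × 10^3 N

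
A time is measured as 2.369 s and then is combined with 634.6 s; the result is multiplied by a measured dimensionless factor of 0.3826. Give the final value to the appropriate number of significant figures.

243.7 s

2.369 s + 634.6 s = 636.969 s; the sum is limited to 1 decimal place (4 s.f.).
Carrying full precision, 636.969 × 0.3826 = 243.7043394 s; 0.3826 has 4 s.f., so the result keeps min(4, 4) = 4 s.f.
Rounded to 4 significant figures: 243.7 s.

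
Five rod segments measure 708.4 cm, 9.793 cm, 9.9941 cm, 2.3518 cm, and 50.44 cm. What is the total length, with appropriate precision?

708.4 cm + 9.793 cm + 9.9941 cm + 2.3518 cm + 50.44 cm = 780.9789 cm.
Addition/subtraction keeps the fewest decimal places: 708.4 → 1 decimal place, 9.793 → 3 decimal places, 9.9941 → 4 decimal places, 2.3518 → 4 decimal places, 50.44 → 2 decimal places; limit is 1.
Rounded to 1 decimal place: 7.810 × 10^2 cm.

7.810 × 10^2 cm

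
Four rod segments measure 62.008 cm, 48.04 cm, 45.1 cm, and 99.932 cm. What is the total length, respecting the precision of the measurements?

255.1 cm

62.008 cm + 48.04 cm + 45.1 cm + 99.932 cm = 255.080 cm.
Addition/subtraction keeps the fewest decimal places: 62.008 → 3 decimal places, 48.04 → 2 decimal places, 45.1 → 1 decimal place, 99.932 → 3 decimal places; limit is 1.
Rounded to 1 decimal place: 255.1 cm.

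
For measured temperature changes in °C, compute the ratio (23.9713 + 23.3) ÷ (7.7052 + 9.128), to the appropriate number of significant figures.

23.9713 + 23.3 = 47.2713, limited to 1 d.p. → 3 s.f.; 7.7052 + 9.128 = 16.8332, limited to 3 d.p. → 5 s.f.
Carrying full precision, 47.2713 ÷ 16.8332 = 2.80821828292…; keep min(3, 5) = 3 s.f.
Rounded to 3 significant figures: 2.81.

2.81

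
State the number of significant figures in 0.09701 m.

0.09701: leading zeros are not significant; zeros between nonzero digits are significant.

4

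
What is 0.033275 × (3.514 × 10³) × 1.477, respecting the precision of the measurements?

0.033275 × (3.514 × 10³) × 1.477 = 172.70317295
Multiplication/division keeps the fewest significant figures: 0.033275 → 5 s.f., 3.514 × 10³ → 4 s.f., 1.477 → 4 s.f.; limit is 4.
Rounded to 4 significant figures: 172.7.

172.7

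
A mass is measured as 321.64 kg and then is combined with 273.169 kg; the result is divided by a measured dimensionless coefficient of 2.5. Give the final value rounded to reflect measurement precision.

321.64 kg + 273.169 kg = 594.809 kg; the sum is limited to 2 decimal places (5 s.f.).
Carrying full precision, 594.809 ÷ 2.5 = 237.9236 kg; 2.5 has 2 s.f., so the result keeps min(5, 2) = 2 s.f.
Rounded to 2 significant figures: 2.4 × 10² kg.

2.4 × 10² kg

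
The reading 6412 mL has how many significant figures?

4

6412: every digit is nonzero and significant.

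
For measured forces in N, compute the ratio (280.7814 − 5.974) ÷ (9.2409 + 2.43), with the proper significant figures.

23.55

280.7814 − 5.974 = 274.8074, limited to 3 d.p. → 6 s.f.; 9.2409 + 2.43 = 11.6709, limited to 2 d.p. → 4 s.f.
Carrying full precision, 274.8074 ÷ 11.6709 = 23.5463760293…; keep min(6, 4) = 4 s.f.
Rounded to 4 significant figures: 23.55.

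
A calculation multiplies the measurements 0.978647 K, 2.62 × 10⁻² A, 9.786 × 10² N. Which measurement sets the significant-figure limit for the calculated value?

0.978647 K → 6 s.f.; 2.62 × 10⁻² A → 3 s.f.; 9.786 × 10² N → 4 s.f.
The fewest is 3 significant figures, from 2.62 × 10⁻² A.

2.62 × 10⁻² A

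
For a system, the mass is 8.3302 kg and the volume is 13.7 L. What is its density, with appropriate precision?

0.608 kg/L

density = 8.3302 kg ÷ 13.7 L = 0.60804379562… kg/L.
8.3302 has 5 significant figures; 13.7 has 3.
Division/multiplication keeps the fewest: 3 significant figures.
Rounded: 0.608 kg/L.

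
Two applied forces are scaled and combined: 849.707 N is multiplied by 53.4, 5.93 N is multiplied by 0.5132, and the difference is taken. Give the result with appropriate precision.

849.707 × 53.4 = 45374.3538 → 4.54 × 10⁴ N (3 s.f., last digit at the 10^2 place).
5.93 × 0.5132 = 3.043276 → 3.04 N (3 s.f., last digit at the 10^-2 place).
Difference: 45371.310524 N; keep the coarser place, 10^2.
Result: 4.54 × 10⁴ N.

4.54 × 10⁴ N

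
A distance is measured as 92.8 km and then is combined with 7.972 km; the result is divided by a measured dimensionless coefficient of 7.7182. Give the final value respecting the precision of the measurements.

13.06 km

92.8 km + 7.972 km = 100.772 km; the sum is limited to 1 decimal place (4 s.f.).
Carrying full precision, 100.772 ÷ 7.7182 = 13.0564121168… km; 7.7182 has 5 s.f., so the result keeps min(4, 5) = 4 s.f.
Rounded to 4 significant figures: 13.06 km.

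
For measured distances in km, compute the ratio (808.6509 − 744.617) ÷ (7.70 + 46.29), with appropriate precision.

1.186

808.6509 − 744.617 = 64.0339, limited to 3 d.p. → 5 s.f.; 7.70 + 46.29 = 53.99, limited to 2 d.p. → 4 s.f.
Carrying full precision, 64.0339 ÷ 53.99 = 1.18603259863…; keep min(5, 4) = 4 s.f.
Rounded to 4 significant figures: 1.186.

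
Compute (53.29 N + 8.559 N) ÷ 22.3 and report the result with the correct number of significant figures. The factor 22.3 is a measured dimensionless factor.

53.29 N + 8.559 N = 61.849 N; the sum is limited to 2 decimal places (4 s.f.).
Carrying full precision, 61.849 ÷ 22.3 = 2.77349775785… N; 22.3 has 3 s.f., so the result keeps min(4, 3) = 3 s.f.
Rounded to 3 significant figures: 2.77 N.

2.77 N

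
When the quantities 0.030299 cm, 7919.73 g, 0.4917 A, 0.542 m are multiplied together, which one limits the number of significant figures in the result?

0.030299 cm → 5 s.f.; 7919.73 g → 6 s.f.; 0.4917 A → 4 s.f.; 0.542 m → 3 s.f.
The fewest is 3 significant figures, from 0.542 m.

0.542 m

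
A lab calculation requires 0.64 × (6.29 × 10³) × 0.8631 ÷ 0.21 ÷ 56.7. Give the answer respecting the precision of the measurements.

2.9 × 10²

0.64 × (6.29 × 10³) × 0.8631 ÷ 0.21 ÷ 56.7 = 291.802751323…
Multiplication/division keeps the fewest significant figures: 0.64 → 2 s.f., 6.29 × 10³ → 3 s.f., 0.8631 → 4 s.f., 0.21 → 2 s.f., 56.7 → 3 s.f.; limit is 2.
Rounded to 2 significant figures: 2.9 × 10².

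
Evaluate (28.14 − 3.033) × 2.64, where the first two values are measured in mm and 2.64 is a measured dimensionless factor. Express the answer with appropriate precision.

28.14 mm − 3.033 mm = 25.107 mm; the difference is limited to 2 decimal places (4 s.f.).
Carrying full precision, 25.107 × 2.64 = 66.28248 mm; 2.64 has 3 s.f., so the result keeps min(4, 3) = 3 s.f.
Rounded to 3 significant figures: 66.3 mm.

66.3 mm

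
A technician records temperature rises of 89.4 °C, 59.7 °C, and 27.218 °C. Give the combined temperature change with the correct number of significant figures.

176.3 °C

89.4 °C + 59.7 °C + 27.218 °C = 176.318 °C.
Addition/subtraction keeps the fewest decimal places: 89.4 → 1 decimal place, 59.7 → 1 decimal place, 27.218 → 3 decimal places; limit is 1.
Rounded to 1 decimal place: 176.3 °C.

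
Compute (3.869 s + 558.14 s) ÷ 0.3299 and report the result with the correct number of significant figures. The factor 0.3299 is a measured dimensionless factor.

3.869 s + 558.14 s = 562.009 s; the sum is limited to 2 decimal places (5 s.f.).
Carrying full precision, 562.009 ÷ 0.3299 = 1703.57381025… s; 0.3299 has 4 s.f., so the result keeps min(5, 4) = 4 s.f.
Rounded to 4 significant figures: 1704 s.

1704 s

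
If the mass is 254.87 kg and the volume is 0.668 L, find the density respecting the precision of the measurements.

density = 254.87 kg ÷ 0.668 L = 381.541916168… kg/L.
254.87 has 5 significant figures; 0.668 has 3.
Division/multiplication keeps the fewest: 3 significant figures.
Rounded: 382 kg/L.

382 kg/L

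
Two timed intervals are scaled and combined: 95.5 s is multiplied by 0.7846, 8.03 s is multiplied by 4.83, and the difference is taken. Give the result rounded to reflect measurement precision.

95.5 × 0.7846 = 74.9293 → 74.9 s (3 s.f., last digit at the 10^-1 place).
8.03 × 4.83 = 38.7849 → 38.8 s (3 s.f., last digit at the 10^-1 place).
Difference: 36.1444 s; keep the coarser place, 10^-1.
Result: 36.1 s.

36.1 s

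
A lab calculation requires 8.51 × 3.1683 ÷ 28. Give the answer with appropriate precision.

0.96

8.51 × 3.1683 ÷ 28 = 0.962936892857…
Multiplication/division keeps the fewest significant figures: 8.51 → 3 s.f., 3.1683 → 5 s.f., 28 → 2 s.f.; limit is 2.
Rounded to 2 significant figures: 0.96.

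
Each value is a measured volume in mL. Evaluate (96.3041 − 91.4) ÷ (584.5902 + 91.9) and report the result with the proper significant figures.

96.3041 − 91.4 = 4.9041, limited to 1 d.p. → 2 s.f.; 584.5902 + 91.9 = 676.4902, limited to 1 d.p. → 4 s.f.
Carrying full precision, 4.9041 ÷ 676.4902 = 0.00724932896293…; keep min(2, 4) = 2 s.f.
Rounded to 2 significant figures: 0.0072.

0.0072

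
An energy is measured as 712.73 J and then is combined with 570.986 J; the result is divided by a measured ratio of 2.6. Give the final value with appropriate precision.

4.9 × 10^2 J

712.73 J + 570.986 J = 1283.716 J; the sum is limited to 2 decimal places (6 s.f.).
Carrying full precision, 1283.716 ÷ 2.6 = 493.736923077… J; 2.6 has 2 s.f., so the result keeps min(6, 2) = 2 s.f.
Rounded to 2 significant figures: 4.9 × 10^2 J.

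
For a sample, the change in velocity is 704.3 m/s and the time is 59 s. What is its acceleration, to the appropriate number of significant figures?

12 m/s²

acceleration = 704.3 m/s ÷ 59 s = 11.9372881356… m/s².
704.3 has 4 significant figures; 59 has 2.
Division/multiplication keeps the fewest: 2 significant figures.
Rounded: 12 m/s².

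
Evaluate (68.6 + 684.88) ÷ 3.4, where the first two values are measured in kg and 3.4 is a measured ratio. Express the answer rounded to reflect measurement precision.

2.2 × 10² kg

68.6 kg + 684.88 kg = 753.48 kg; the sum is limited to 1 decimal place (4 s.f.).
Carrying full precision, 753.48 ÷ 3.4 = 221.611764706… kg; 3.4 has 2 s.f., so the result keeps min(4, 2) = 2 s.f.
Rounded to 2 significant figures: 2.2 × 10² kg.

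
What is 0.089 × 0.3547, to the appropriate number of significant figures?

0.032

0.089 × 0.3547 = 0.0315683
Multiplication/division keeps the fewest significant figures: 0.089 → 2 s.f., 0.3547 → 4 s.f.; limit is 2.
Rounded to 2 significant figures: 0.032.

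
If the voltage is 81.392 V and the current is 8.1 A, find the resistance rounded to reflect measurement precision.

10. Ω

resistance = 81.392 V ÷ 8.1 A = 10.0483950617… Ω.
81.392 has 5 significant figures; 8.1 has 2.
Division/multiplication keeps the fewest: 2 significant figures.
Rounded: 10. Ω.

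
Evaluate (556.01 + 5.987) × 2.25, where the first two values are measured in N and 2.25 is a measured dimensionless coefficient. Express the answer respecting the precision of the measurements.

556.01 N + 5.987 N = 561.997 N; the sum is limited to 2 decimal places (5 s.f.).
Carrying full precision, 561.997 × 2.25 = 1264.49325 N; 2.25 has 3 s.f., so the result keeps min(5, 3) = 3 s.f.
Rounded to 3 significant figures: 1.26 × 10³ N.

1.26 × 10³ N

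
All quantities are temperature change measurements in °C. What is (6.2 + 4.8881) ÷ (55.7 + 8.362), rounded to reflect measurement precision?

0.173

6.2 + 4.8881 = 11.0881, limited to 1 d.p. → 3 s.f.; 55.7 + 8.362 = 64.062, limited to 1 d.p. → 3 s.f.
Carrying full precision, 11.0881 ÷ 64.062 = 0.173083887484…; keep min(3, 3) = 3 s.f.
Rounded to 3 significant figures: 0.173.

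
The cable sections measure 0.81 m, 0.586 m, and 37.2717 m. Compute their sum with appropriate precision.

38.67 m

0.81 m + 0.586 m + 37.2717 m = 38.6677 m.
Addition/subtraction keeps the fewest decimal places: 0.81 → 2 decimal places, 0.586 → 3 decimal places, 37.2717 → 4 decimal places; limit is 2.
Rounded to 2 decimal places: 38.67 m.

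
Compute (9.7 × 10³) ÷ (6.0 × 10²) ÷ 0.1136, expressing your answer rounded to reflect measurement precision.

(9.7 × 10³) ÷ (6.0 × 10²) ÷ 0.1136 = 142.312206573…
Multiplication/division keeps the fewest significant figures: 9.7 × 10³ → 2 s.f., 6.0 × 10² → 2 s.f., 0.1136 → 4 s.f.; limit is 2.
Rounded to 2 significant figures: 1.4 × 10².

1.4 × 10²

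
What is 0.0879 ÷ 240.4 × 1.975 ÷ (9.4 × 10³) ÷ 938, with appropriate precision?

0.0879 ÷ 240.4 × 1.975 ÷ (9.4 × 10³) ÷ 938 = 8.19013046124 × 10^-11…
Multiplication/division keeps the fewest significant figures: 0.0879 → 3 s.f., 240.4 → 4 s.f., 1.975 → 4 s.f., 9.4 × 10³ → 2 s.f., 938 → 3 s.f.; limit is 2.
Rounded to 2 significant figures: 8.2 × 10⁻¹¹.

8.2 × 10⁻¹¹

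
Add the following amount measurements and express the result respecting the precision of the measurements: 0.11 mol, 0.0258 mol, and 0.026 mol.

0.16 mol

0.11 mol + 0.0258 mol + 0.026 mol = 0.1618 mol.
Addition/subtraction keeps the fewest decimal places: 0.11 → 2 decimal places, 0.0258 → 4 decimal places, 0.026 → 3 decimal places; limit is 2.
Rounded to 2 decimal places: 0.16 mol.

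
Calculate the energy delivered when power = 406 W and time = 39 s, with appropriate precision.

1.6 × 10^4 J

energy delivered = 406 W × 39 s = 15834 J.
406 has 3 significant figures; 39 has 2.
Division/multiplication keeps the fewest: 2 significant figures.
Rounded: 1.6 × 10^4 J.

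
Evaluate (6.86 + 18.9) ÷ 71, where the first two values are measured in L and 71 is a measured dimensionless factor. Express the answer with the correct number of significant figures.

6.86 L + 18.9 L = 25.76 L; the sum is limited to 1 decimal place (3 s.f.).
Carrying full precision, 25.76 ÷ 71 = 0.362816901408… L; 71 has 2 s.f., so the result keeps min(3, 2) = 2 s.f.
Rounded to 2 significant figures: 0.36 L.

0.36 L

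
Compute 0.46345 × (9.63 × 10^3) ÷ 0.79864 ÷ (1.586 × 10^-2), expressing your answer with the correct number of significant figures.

3.52 × 10^5

0.46345 × (9.63 × 10^3) ÷ 0.79864 ÷ (1.586 × 10^-2) = 352350.532791…
Multiplication/division keeps the fewest significant figures: 0.46345 → 5 s.f., 9.63 × 10^3 → 3 s.f., 0.79864 → 5 s.f., 1.586 × 10^-2 → 4 s.f.; limit is 3.
Rounded to 3 significant figures: 3.52 × 10^5.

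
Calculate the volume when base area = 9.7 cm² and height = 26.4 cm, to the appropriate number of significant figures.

volume = 9.7 cm² × 26.4 cm = 256.08 cm³.
9.7 has 2 significant figures; 26.4 has 3.
Division/multiplication keeps the fewest: 2 significant figures.
Rounded: 2.6 × 10^2 cm³.

2.6 × 10^2 cm³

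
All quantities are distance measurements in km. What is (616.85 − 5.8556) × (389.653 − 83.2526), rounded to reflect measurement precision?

616.85 − 5.8556 = 610.9944, limited to 2 d.p. → 5 s.f.; 389.653 − 83.2526 = 306.4004, limited to 3 d.p. → 6 s.f.
Carrying full precision, 610.9944 × 306.4004 = 187208.928558…; keep min(5, 6) = 5 s.f.
Rounded to 5 significant figures: 1.8721 × 10⁵ km².

1.8721 × 10⁵ km²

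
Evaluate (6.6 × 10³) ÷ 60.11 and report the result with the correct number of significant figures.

1.1 × 10²

(6.6 × 10³) ÷ 60.11 = 109.798702379…
Multiplication/division keeps the fewest significant figures: 6.6 × 10³ → 2 s.f., 60.11 → 4 s.f.; limit is 2.
Rounded to 2 significant figures: 1.1 × 10².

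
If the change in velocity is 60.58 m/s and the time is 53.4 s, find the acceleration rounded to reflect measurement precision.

1.13 m/s²

acceleration = 60.58 m/s ÷ 53.4 s = 1.13445692884… m/s².
60.58 has 4 significant figures; 53.4 has 3.
Division/multiplication keeps the fewest: 3 significant figures.
Rounded: 1.13 m/s².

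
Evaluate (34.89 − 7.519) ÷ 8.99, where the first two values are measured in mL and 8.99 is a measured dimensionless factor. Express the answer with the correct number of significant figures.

3.04 mL

34.89 mL − 7.519 mL = 27.371 mL; the difference is limited to 2 decimal places (4 s.f.).
Carrying full precision, 27.371 ÷ 8.99 = 3.0446051168… mL; 8.99 has 3 s.f., so the result keeps min(4, 3) = 3 s.f.
Rounded to 3 significant figures: 3.04 mL.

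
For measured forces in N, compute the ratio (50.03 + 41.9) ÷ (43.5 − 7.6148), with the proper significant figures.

50.03 + 41.9 = 91.93, limited to 1 d.p. → 3 s.f.; 43.5 − 7.6148 = 35.8852, limited to 1 d.p. → 3 s.f.
Carrying full precision, 91.93 ÷ 35.8852 = 2.56178034399…; keep min(3, 3) = 3 s.f.
Rounded to 3 significant figures: 2.56.

2.56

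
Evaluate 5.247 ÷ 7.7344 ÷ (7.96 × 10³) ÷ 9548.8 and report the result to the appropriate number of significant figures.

8.93 × 10⁻⁹

5.247 ÷ 7.7344 ÷ (7.96 × 10³) ÷ 9548.8 = 8.92529481985 × 10^-9…
Multiplication/division keeps the fewest significant figures: 5.247 → 4 s.f., 7.7344 → 5 s.f., 7.96 × 10³ → 3 s.f., 9548.8 → 5 s.f.; limit is 3.
Rounded to 3 significant figures: 8.93 × 10⁻⁹.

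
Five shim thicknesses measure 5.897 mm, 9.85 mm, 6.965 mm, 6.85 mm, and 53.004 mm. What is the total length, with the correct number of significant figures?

82.57 mm

5.897 mm + 9.85 mm + 6.965 mm + 6.85 mm + 53.004 mm = 82.566 mm.
Addition/subtraction keeps the fewest decimal places: 5.897 → 3 decimal places, 9.85 → 2 decimal places, 6.965 → 3 decimal places, 6.85 → 2 decimal places, 53.004 → 3 decimal places; limit is 2.
Rounded to 2 decimal places: 82.57 mm.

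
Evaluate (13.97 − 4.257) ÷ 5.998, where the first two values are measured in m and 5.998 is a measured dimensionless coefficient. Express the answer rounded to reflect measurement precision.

13.97 m − 4.257 m = 9.713 m; the difference is limited to 2 decimal places (3 s.f.).
Carrying full precision, 9.713 ÷ 5.998 = 1.61937312437… m; 5.998 has 4 s.f., so the result keeps min(3, 4) = 3 s.f.
Rounded to 3 significant figures: 1.62 m.

1.62 m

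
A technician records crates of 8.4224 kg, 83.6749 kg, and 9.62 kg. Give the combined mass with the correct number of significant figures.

101.72 kg

8.4224 kg + 83.6749 kg + 9.62 kg = 101.7173 kg.
Addition/subtraction keeps the fewest decimal places: 8.4224 → 4 decimal places, 83.6749 → 4 decimal places, 9.62 → 2 decimal places; limit is 2.
Rounded to 2 decimal places: 101.72 kg.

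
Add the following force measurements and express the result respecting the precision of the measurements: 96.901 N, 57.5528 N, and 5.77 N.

96.901 N + 57.5528 N + 5.77 N = 160.2238 N.
Addition/subtraction keeps the fewest decimal places: 96.901 → 3 decimal places, 57.5528 → 4 decimal places, 5.77 → 2 decimal places; limit is 2.
Rounded to 2 decimal places: 160.22 N.

160.22 N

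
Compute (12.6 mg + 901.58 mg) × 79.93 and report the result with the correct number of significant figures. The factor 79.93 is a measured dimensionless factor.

12.6 mg + 901.58 mg = 914.18 mg; the sum is limited to 1 decimal place (4 s.f.).
Carrying full precision, 914.18 × 79.93 = 73070.4074 mg; 79.93 has 4 s.f., so the result keeps min(4, 4) = 4 s.f.
Rounded to 4 significant figures: 7.307 × 10⁴ mg.

7.307 × 10⁴ mg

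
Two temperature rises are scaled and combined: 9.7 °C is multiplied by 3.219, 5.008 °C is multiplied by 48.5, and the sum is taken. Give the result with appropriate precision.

274 °C

9.7 × 3.219 = 31.2243 → 31 °C (2 s.f., last digit at the 10^0 place).
5.008 × 48.5 = 242.888 → 243 °C (3 s.f., last digit at the 10^0 place).
Sum: 274.1123 °C; keep the coarser place, 10^0.
Result: 274 °C.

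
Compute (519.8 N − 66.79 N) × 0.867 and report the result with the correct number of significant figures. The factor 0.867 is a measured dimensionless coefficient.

519.8 N − 66.79 N = 453.01 N; the difference is limited to 1 decimal place (4 s.f.).
Carrying full precision, 453.01 × 0.867 = 392.75967 N; 0.867 has 3 s.f., so the result keeps min(4, 3) = 3 s.f.
Rounded to 3 significant figures: 393 N.

393 N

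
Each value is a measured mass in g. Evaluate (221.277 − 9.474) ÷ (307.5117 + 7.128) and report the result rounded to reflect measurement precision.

0.673160

221.277 − 9.474 = 211.803, limited to 3 d.p. → 6 s.f.; 307.5117 + 7.128 = 314.6397, limited to 3 d.p. → 6 s.f.
Carrying full precision, 211.803 ÷ 314.6397 = 0.673160443517…; keep min(6, 6) = 6 s.f.
Rounded to 6 significant figures: 0.673160.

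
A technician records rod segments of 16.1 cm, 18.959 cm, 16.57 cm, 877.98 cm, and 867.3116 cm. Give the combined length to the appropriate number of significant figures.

1796.9 cm

16.1 cm + 18.959 cm + 16.57 cm + 877.98 cm + 867.3116 cm = 1796.9206 cm.
Addition/subtraction keeps the fewest decimal places: 16.1 → 1 decimal place, 18.959 → 3 decimal places, 16.57 → 2 decimal places, 877.98 → 2 decimal places, 867.3116 → 4 decimal places; limit is 1.
Rounded to 1 decimal place: 1796.9 cm.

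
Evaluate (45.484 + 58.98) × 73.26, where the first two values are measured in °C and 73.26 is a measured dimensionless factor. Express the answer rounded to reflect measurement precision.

45.484 °C + 58.98 °C = 104.464 °C; the sum is limited to 2 decimal places (5 s.f.).
Carrying full precision, 104.464 × 73.26 = 7653.03264 °C; 73.26 has 4 s.f., so the result keeps min(5, 4) = 4 s.f.
Rounded to 4 significant figures: 7.653 × 10³ °C.

7.653 × 10³ °C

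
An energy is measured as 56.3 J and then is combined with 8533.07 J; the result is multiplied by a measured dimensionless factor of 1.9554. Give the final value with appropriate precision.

56.3 J + 8533.07 J = 8589.37 J; the sum is limited to 1 decimal place (5 s.f.).
Carrying full precision, 8589.37 × 1.9554 = 16795.654098 J; 1.9554 has 5 s.f., so the result keeps min(5, 5) = 5 s.f.
Rounded to 5 significant figures: 16796 J.

16796 J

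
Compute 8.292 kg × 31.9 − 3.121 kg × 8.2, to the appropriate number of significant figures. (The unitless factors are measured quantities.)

8.292 × 31.9 = 264.5148 → 265 kg (3 s.f., last digit at the 10^0 place).
3.121 × 8.2 = 25.5922 → 26 kg (2 s.f., last digit at the 10^0 place).
Difference: 238.9226 kg; keep the coarser place, 10^0.
Result: 239 kg.

239 kg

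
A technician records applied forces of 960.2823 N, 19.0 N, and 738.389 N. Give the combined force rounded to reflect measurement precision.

1717.7 N

960.2823 N + 19.0 N + 738.389 N = 1717.6713 N.
Addition/subtraction keeps the fewest decimal places: 960.2823 → 4 decimal places, 19.0 → 1 decimal place, 738.389 → 3 decimal places; limit is 1.
Rounded to 1 decimal place: 1717.7 N.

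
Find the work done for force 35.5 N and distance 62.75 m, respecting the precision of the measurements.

2.23 × 10^3 J

work done = 35.5 N × 62.75 m = 2227.625 J.
35.5 has 3 significant figures; 62.75 has 4.
Division/multiplication keeps the fewest: 3 significant figures.
Rounded: 2.23 × 10^3 J.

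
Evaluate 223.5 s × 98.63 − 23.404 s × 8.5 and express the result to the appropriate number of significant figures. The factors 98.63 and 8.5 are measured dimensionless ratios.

223.5 × 98.63 = 22043.805 → 2.204 × 10⁴ s (4 s.f., last digit at the 10^1 place).
23.404 × 8.5 = 198.934 → 2.0 × 10² s (2 s.f., last digit at the 10^1 place).
Difference: 21844.871 s; keep the coarser place, 10^1.
Result: 2.184 × 10⁴ s.

2.184 × 10⁴ s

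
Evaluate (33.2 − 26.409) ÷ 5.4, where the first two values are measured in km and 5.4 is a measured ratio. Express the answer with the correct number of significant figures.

1.3 km

33.2 km − 26.409 km = 6.791 km; the difference is limited to 1 decimal place (2 s.f.).
Carrying full precision, 6.791 ÷ 5.4 = 1.25759259259… km; 5.4 has 2 s.f., so the result keeps min(2, 2) = 2 s.f.
Rounded to 2 significant figures: 1.3 km.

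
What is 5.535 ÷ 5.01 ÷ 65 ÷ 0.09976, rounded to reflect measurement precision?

0.17

5.535 ÷ 5.01 ÷ 65 ÷ 0.09976 = 0.17037666078…
Multiplication/division keeps the fewest significant figures: 5.535 → 4 s.f., 5.01 → 3 s.f., 65 → 2 s.f., 0.09976 → 4 s.f.; limit is 2.
Rounded to 2 significant figures: 0.17.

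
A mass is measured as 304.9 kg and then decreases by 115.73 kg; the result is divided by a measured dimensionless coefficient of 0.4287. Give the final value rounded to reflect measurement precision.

304.9 kg − 115.73 kg = 189.17 kg; the difference is limited to 1 decimal place (4 s.f.).
Carrying full precision, 189.17 ÷ 0.4287 = 441.26428738… kg; 0.4287 has 4 s.f., so the result keeps min(4, 4) = 4 s.f.
Rounded to 4 significant figures: 441.3 kg.

441.3 kg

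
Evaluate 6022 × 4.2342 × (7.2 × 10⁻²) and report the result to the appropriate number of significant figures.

1.8 × 10³

6022 × 4.2342 × (7.2 × 10⁻²) = 1835.8813728
Multiplication/division keeps the fewest significant figures: 6022 → 4 s.f., 4.2342 → 5 s.f., 7.2 × 10⁻² → 2 s.f.; limit is 2.
Rounded to 2 significant figures: 1.8 × 10³.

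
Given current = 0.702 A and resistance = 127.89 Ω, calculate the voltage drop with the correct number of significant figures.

voltage drop = 0.702 A × 127.89 Ω = 89.77878 V.
0.702 has 3 significant figures; 127.89 has 5.
Division/multiplication keeps the fewest: 3 significant figures.
Rounded: 89.8 V.

89.8 V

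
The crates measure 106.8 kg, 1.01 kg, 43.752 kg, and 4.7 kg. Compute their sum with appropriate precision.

1.563 × 10² kg

106.8 kg + 1.01 kg + 43.752 kg + 4.7 kg = 156.262 kg.
Addition/subtraction keeps the fewest decimal places: 106.8 → 1 decimal place, 1.01 → 2 decimal places, 43.752 → 3 decimal places, 4.7 → 1 decimal place; limit is 1.
Rounded to 1 decimal place: 1.563 × 10² kg.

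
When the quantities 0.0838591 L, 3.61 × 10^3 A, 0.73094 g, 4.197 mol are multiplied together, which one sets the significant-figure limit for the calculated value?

3.61 × 10^3 A

0.0838591 L → 6 s.f.; 3.61 × 10^3 A → 3 s.f.; 0.73094 g → 5 s.f.; 4.197 mol → 4 s.f.
The fewest is 3 significant figures, from 3.61 × 10^3 A.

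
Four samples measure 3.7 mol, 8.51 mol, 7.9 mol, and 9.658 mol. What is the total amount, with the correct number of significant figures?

29.8 mol

3.7 mol + 8.51 mol + 7.9 mol + 9.658 mol = 29.768 mol.
Addition/subtraction keeps the fewest decimal places: 3.7 → 1 decimal place, 8.51 → 2 decimal places, 7.9 → 1 decimal place, 9.658 → 3 decimal places; limit is 1.
Rounded to 1 decimal place: 29.8 mol.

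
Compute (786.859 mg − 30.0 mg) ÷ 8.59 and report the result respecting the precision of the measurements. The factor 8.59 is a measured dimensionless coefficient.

786.859 mg − 30.0 mg = 756.859 mg; the difference is limited to 1 decimal place (4 s.f.).
Carrying full precision, 756.859 ÷ 8.59 = 88.1093131548… mg; 8.59 has 3 s.f., so the result keeps min(4, 3) = 3 s.f.
Rounded to 3 significant figures: 88.1 mg.

88.1 mg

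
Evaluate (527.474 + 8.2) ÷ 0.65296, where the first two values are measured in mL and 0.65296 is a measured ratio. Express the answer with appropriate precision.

820.4 mL

527.474 mL + 8.2 mL = 535.674 mL; the sum is limited to 1 decimal place (4 s.f.).
Carrying full precision, 535.674 ÷ 0.65296 = 820.377971086… mL; 0.65296 has 5 s.f., so the result keeps min(4, 5) = 4 s.f.
Rounded to 4 significant figures: 820.4 mL.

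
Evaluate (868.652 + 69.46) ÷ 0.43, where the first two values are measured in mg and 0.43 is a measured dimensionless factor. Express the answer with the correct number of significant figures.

2.2 × 10³ mg

868.652 mg + 69.46 mg = 938.112 mg; the sum is limited to 2 decimal places (5 s.f.).
Carrying full precision, 938.112 ÷ 0.43 = 2181.65581395… mg; 0.43 has 2 s.f., so the result keeps min(5, 2) = 2 s.f.
Rounded to 2 significant figures: 2.2 × 10³ mg.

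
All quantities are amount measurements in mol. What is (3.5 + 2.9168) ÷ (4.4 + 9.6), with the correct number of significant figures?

3.5 + 2.9168 = 6.4168, limited to 1 d.p. → 2 s.f.; 4.4 + 9.6 = 14.0, limited to 1 d.p. → 3 s.f.
Carrying full precision, 6.4168 ÷ 14.0 = 0.458342857143…; keep min(2, 3) = 2 s.f.
Rounded to 2 significant figures: 0.46.

0.46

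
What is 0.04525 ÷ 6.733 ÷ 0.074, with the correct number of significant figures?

0.091

0.04525 ÷ 6.733 ÷ 0.074 = 0.0908193207317…
Multiplication/division keeps the fewest significant figures: 0.04525 → 4 s.f., 6.733 → 4 s.f., 0.074 → 2 s.f.; limit is 2.
Rounded to 2 significant figures: 0.091.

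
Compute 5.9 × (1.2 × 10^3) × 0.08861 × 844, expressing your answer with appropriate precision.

5.3 × 10^5

5.9 × (1.2 × 10^3) × 0.08861 × 844 = 529490.8272
Multiplication/division keeps the fewest significant figures: 5.9 → 2 s.f., 1.2 × 10^3 → 2 s.f., 0.08861 → 4 s.f., 844 → 3 s.f.; limit is 2.
Rounded to 2 significant figures: 5.3 × 10^5.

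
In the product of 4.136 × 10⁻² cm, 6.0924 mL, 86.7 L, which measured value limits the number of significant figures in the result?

4.136 × 10⁻² cm → 4 s.f.; 6.0924 mL → 5 s.f.; 86.7 L → 3 s.f.
The fewest is 3 significant figures, from 86.7 L.

86.7 L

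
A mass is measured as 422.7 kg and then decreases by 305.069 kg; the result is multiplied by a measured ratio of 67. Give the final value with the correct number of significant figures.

422.7 kg − 305.069 kg = 117.631 kg; the difference is limited to 1 decimal place (4 s.f.).
Carrying full precision, 117.631 × 67 = 7881.277 kg; 67 has 2 s.f., so the result keeps min(4, 2) = 2 s.f.
Rounded to 2 significant figures: 7.9 × 10³ kg.

7.9 × 10³ kg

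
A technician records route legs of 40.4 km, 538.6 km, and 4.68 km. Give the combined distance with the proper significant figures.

40.4 km + 538.6 km + 4.68 km = 583.68 km.
Addition/subtraction keeps the fewest decimal places: 40.4 → 1 decimal place, 538.6 → 1 decimal place, 4.68 → 2 decimal places; limit is 1.
Rounded to 1 decimal place: 583.7 km.

583.7 km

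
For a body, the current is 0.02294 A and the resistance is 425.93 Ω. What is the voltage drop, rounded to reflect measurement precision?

9.771 V

voltage drop = 0.02294 A × 425.93 Ω = 9.7708342 V.
0.02294 has 4 significant figures; 425.93 has 5.
Division/multiplication keeps the fewest: 4 significant figures.
Rounded: 9.771 V.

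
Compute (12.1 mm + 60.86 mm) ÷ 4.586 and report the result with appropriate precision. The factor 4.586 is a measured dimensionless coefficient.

12.1 mm + 60.86 mm = 72.96 mm; the sum is limited to 1 decimal place (3 s.f.).
Carrying full precision, 72.96 ÷ 4.586 = 15.9092891409… mm; 4.586 has 4 s.f., so the result keeps min(3, 4) = 3 s.f.
Rounded to 3 significant figures: 15.9 mm.

15.9 mm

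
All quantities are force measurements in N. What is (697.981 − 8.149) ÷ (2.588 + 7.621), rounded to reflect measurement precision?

67.571

697.981 − 8.149 = 689.832, limited to 3 d.p. → 6 s.f.; 2.588 + 7.621 = 10.209, limited to 3 d.p. → 5 s.f.
Carrying full precision, 689.832 ÷ 10.209 = 67.570966794…; keep min(6, 5) = 5 s.f.
Rounded to 5 significant figures: 67.571.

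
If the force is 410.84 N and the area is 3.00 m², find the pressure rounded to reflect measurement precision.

1.37 × 10² Pa

pressure = 410.84 N ÷ 3.00 m² = 136.946666667… Pa.
410.84 has 5 significant figures; 3.00 has 3.
Division/multiplication keeps the fewest: 3 significant figures.
Rounded: 1.37 × 10² Pa.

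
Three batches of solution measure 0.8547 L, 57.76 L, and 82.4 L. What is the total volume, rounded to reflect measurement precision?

141.0 L

0.8547 L + 57.76 L + 82.4 L = 141.0147 L.
Addition/subtraction keeps the fewest decimal places: 0.8547 → 4 decimal places, 57.76 → 2 decimal places, 82.4 → 1 decimal place; limit is 1.
Rounded to 1 decimal place: 141.0 L.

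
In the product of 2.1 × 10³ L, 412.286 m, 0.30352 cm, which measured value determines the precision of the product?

2.1 × 10³ L

2.1 × 10³ L → 2 s.f.; 412.286 m → 6 s.f.; 0.30352 cm → 5 s.f.
The fewest is 2 significant figures, from 2.1 × 10³ L.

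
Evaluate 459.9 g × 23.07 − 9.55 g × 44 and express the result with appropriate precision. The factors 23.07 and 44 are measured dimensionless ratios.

1.019 × 10⁴ g

459.9 × 23.07 = 10609.893 → 1.061 × 10⁴ g (4 s.f., last digit at the 10^1 place).
9.55 × 44 = 420.2 → 4.2 × 10² g (2 s.f., last digit at the 10^1 place).
Difference: 10189.693 g; keep the coarser place, 10^1.
Result: 1.019 × 10⁴ g.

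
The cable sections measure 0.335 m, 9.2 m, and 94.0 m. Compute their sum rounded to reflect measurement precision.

0.335 m + 9.2 m + 94.0 m = 103.535 m.
Addition/subtraction keeps the fewest decimal places: 0.335 → 3 decimal places, 9.2 → 1 decimal place, 94.0 → 1 decimal place; limit is 1.
Rounded to 1 decimal place: 103.5 m.

103.5 m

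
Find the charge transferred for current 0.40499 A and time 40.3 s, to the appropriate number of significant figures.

charge transferred = 0.40499 A × 40.3 s = 16.321097 C.
0.40499 has 5 significant figures; 40.3 has 3.
Division/multiplication keeps the fewest: 3 significant figures.
Rounded: 16.3 C.

16.3 C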